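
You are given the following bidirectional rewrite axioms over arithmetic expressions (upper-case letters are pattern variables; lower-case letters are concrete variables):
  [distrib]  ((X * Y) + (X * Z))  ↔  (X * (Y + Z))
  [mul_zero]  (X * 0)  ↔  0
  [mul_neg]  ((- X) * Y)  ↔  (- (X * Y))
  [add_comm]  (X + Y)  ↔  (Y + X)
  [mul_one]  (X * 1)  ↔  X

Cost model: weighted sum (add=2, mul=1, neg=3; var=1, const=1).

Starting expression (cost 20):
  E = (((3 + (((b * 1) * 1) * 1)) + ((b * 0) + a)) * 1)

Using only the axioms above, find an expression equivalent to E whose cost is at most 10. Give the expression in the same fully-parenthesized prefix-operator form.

step 1: mul_one (→) rewrites (((b * 1) * 1) * 1) into ((b * 1) * 1), now (((3 + ((b * 1) * 1)) + ((b * 0) + a)) * 1)
step 2: mul_zero (→) rewrites (b * 0) into 0, now (((3 + ((b * 1) * 1)) + (0 + a)) * 1)
step 3: mul_one (→) rewrites (((3 + ((b * 1) * 1)) + (0 + a)) * 1) into ((3 + ((b * 1) * 1)) + (0 + a))
step 4: mul_one (→) rewrites (b * 1) into b, now ((3 + (b * 1)) + (0 + a))
step 5: mul_one (→) rewrites (b * 1) into b, reaching cost 10 (bound 10)

((3 + b) + (0 + a))   [cost 10]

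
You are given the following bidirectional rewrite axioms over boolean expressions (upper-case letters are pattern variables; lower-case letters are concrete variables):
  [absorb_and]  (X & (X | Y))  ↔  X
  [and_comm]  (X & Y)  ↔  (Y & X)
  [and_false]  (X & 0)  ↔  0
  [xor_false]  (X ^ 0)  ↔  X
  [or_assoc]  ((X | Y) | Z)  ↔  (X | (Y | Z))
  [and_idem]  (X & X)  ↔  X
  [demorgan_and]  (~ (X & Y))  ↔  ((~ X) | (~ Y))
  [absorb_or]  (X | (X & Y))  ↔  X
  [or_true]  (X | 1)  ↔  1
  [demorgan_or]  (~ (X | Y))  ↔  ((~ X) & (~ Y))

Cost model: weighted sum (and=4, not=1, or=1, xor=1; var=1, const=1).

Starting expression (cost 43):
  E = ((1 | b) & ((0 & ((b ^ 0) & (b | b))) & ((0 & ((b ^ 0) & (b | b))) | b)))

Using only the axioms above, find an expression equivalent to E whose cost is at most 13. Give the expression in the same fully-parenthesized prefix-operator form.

(1) ((0 & ((b ^ 0) & (b | b))) & ((0 & ((b ^ 0) & (b | b))) | b))  =[absorb_and →]=  (0 & ((b ^ 0) & (b | b)))    ⊢ ((1 | b) & (0 & ((b ^ 0) & (b | b))))
(2) (b ^ 0)  =[xor_false →]=  b    ⊢ ((1 | b) & (0 & (b & (b | b))))
(3) (b & (b | b))  =[absorb_and →]=  b    ⊢ cost 13, within 13

((1 | b) & (0 & b))   [cost 13]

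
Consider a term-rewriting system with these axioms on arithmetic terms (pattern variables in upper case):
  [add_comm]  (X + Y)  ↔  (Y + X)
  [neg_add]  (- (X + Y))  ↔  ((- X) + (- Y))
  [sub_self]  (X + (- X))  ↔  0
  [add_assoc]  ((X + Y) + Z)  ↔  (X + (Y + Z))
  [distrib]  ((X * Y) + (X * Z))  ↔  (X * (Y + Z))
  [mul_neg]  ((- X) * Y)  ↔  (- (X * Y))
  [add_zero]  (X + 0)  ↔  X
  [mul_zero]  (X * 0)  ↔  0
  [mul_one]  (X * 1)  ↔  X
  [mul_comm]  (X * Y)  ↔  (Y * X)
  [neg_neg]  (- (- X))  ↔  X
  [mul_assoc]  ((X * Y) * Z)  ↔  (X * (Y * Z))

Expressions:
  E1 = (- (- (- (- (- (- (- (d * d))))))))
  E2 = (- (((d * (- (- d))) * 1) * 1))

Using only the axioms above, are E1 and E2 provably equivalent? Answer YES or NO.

YES

1. [neg_neg →] (- (- (- (- (- (d * d))))))  →  (- (- (- (d * d))));  E1 = (- (- (- (- (- (d * d))))))
2. [neg_neg →] (- (- (- (- (d * d)))))  →  (- (- (d * d)));  E1 = (- (- (- (d * d))))
3. [neg_neg →] (- (- (d * d)))  →  (d * d);  E1 = (- (d * d))
4. [mul_one ←] (d * d)  →  ((d * d) * 1);  E1 = (- ((d * d) * 1))
5. [mul_one ←] ((d * d) * 1)  →  (((d * d) * 1) * 1);  E1 = (- (((d * d) * 1) * 1))
6. [neg_neg ←] d  →  (- (- d));  this is E2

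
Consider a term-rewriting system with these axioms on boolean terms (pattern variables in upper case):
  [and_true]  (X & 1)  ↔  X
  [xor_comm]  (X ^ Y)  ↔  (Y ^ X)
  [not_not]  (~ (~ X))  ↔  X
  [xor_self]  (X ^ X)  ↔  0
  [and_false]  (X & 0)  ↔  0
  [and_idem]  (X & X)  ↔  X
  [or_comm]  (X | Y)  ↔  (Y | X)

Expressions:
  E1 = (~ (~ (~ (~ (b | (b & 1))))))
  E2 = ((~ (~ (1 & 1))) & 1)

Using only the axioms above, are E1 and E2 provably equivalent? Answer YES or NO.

NO

The axioms are sound identities: if E1 ↔* E2 then E1 and E2 evaluate identically under any assignment.
Under b=0: E1 evaluates to 0, E2 to 1. Distinct ⇒ no rewrite sequence connects them.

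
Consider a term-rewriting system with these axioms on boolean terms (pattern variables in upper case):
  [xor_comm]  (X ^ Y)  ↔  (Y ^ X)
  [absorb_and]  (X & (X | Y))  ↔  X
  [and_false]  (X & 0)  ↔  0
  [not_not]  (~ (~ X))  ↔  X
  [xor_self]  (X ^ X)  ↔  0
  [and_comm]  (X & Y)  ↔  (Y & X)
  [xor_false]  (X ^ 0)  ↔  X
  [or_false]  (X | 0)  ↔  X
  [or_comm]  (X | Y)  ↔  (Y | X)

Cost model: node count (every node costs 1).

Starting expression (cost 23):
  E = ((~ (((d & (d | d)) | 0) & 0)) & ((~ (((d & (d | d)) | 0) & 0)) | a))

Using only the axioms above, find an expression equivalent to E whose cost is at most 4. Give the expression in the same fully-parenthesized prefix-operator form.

(1) ((~ (((d & (d | d)) | 0) & 0)) & ((~ (((d & (d | d)) | 0) & 0)) | a))  =[absorb_and →]=  (~ (((d & (d | d)) | 0) & 0))
(2) (d & (d | d))  =[absorb_and →]=  d    ⊢ (~ ((d | 0) & 0))
(3) (d | 0)  =[or_false →]=  d    ⊢ cost 4, within 4

(~ (d & 0))   [cost 4]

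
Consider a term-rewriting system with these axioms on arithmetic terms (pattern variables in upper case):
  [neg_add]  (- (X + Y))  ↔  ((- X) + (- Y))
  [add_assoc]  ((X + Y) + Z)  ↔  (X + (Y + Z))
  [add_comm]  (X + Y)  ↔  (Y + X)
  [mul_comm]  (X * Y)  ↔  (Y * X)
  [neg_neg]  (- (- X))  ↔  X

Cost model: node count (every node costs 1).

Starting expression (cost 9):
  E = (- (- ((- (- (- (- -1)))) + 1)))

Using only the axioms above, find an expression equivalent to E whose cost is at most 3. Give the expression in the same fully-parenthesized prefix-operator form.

(1) (- (- (- (- -1))))  =[neg_neg →]=  (- (- -1))    ⊢ (- (- ((- (- -1)) + 1)))
(2) (- (- ((- (- -1)) + 1)))  =[neg_neg →]=  ((- (- -1)) + 1)
(3) (- (- -1))  =[neg_neg →]=  -1    ⊢ cost 3, within 3

(-1 + 1)   [cost 3]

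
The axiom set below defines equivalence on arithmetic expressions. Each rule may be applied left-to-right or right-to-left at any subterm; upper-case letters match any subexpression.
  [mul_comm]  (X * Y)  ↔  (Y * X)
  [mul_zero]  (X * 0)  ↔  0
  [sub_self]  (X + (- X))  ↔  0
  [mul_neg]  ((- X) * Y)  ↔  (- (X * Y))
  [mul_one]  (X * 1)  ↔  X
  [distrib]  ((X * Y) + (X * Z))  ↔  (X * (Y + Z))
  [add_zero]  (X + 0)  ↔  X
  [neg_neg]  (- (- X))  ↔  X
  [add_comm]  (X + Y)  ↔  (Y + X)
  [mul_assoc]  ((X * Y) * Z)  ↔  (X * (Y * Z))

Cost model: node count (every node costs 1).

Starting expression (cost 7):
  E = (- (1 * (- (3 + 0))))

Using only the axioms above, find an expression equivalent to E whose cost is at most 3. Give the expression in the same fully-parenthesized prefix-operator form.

(1) (3 + 0)  =[add_zero →]=  3    ⊢ (- (1 * (- 3)))
(2) (1 * (- 3))  =[mul_comm →]=  ((- 3) * 1)    ⊢ (- ((- 3) * 1))
(3) ((- 3) * 1)  =[mul_one →]=  (- 3)    ⊢ cost 3, within 3

(- (- 3))   [cost 3]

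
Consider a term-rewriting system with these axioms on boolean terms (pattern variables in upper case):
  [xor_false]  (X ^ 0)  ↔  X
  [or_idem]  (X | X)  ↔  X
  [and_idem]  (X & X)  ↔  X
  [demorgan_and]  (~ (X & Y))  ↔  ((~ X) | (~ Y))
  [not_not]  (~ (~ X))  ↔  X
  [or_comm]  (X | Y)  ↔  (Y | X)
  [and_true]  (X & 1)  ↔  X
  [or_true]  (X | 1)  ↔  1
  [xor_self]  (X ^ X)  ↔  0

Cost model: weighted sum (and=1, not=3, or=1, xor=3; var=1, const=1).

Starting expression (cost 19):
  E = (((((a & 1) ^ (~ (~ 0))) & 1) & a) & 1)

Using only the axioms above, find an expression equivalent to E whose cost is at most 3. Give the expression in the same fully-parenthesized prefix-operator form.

(a & a)   [cost 3]

(1) (~ (~ 0))  =[not_not →]=  0    ⊢ (((((a & 1) ^ 0) & 1) & a) & 1)
(2) (a & 1)  =[and_true →]=  a    ⊢ ((((a ^ 0) & 1) & a) & 1)
(3) ((((a ^ 0) & 1) & a) & 1)  =[and_true →]=  (((a ^ 0) & 1) & a)
(4) (a ^ 0)  =[xor_false →]=  a    ⊢ ((a & 1) & a)
(5) (a & 1)  =[and_true →]=  a    ⊢ cost 3, within 3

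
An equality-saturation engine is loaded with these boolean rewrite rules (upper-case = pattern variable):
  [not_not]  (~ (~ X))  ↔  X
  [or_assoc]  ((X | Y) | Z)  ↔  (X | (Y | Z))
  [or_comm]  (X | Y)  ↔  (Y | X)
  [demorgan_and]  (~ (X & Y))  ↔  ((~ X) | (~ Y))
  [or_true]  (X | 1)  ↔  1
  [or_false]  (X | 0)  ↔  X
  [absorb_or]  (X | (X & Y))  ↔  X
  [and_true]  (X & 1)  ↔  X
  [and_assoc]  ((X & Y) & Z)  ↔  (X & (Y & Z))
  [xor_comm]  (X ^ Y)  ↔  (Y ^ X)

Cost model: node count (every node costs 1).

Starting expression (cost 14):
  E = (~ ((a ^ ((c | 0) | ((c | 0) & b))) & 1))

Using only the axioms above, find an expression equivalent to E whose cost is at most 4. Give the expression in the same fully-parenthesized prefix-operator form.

(1) ((c | 0) | ((c | 0) & b))  =[absorb_or →]=  (c | 0)    ⊢ (~ ((a ^ (c | 0)) & 1))
(2) ((a ^ (c | 0)) & 1)  =[and_true →]=  (a ^ (c | 0))    ⊢ (~ (a ^ (c | 0)))
(3) (c | 0)  =[or_false →]=  c    ⊢ cost 4, within 4

(~ (a ^ c))   [cost 4]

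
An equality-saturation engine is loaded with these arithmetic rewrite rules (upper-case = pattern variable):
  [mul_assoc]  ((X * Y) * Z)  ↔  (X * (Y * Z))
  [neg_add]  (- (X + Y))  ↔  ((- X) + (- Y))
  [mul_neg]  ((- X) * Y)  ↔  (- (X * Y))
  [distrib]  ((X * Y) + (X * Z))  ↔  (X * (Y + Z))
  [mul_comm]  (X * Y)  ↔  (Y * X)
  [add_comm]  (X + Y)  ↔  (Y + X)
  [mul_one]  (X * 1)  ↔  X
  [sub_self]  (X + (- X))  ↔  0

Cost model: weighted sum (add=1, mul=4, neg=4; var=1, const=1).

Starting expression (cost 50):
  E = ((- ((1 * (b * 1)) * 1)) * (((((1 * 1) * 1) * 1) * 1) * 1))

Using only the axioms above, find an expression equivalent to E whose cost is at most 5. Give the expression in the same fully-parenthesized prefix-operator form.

step 1: mul_one (→) rewrites (1 * 1) into 1, now ((- ((1 * (b * 1)) * 1)) * ((((1 * 1) * 1) * 1) * 1))
step 2: mul_one (→) rewrites ((((1 * 1) * 1) * 1) * 1) into (((1 * 1) * 1) * 1), now ((- ((1 * (b * 1)) * 1)) * (((1 * 1) * 1) * 1))
step 3: mul_one (→) rewrites (1 * 1) into 1, now ((- ((1 * (b * 1)) * 1)) * ((1 * 1) * 1))
step 4: mul_one (→) rewrites (1 * 1) into 1, now ((- ((1 * (b * 1)) * 1)) * (1 * 1))
step 5: mul_assoc (→) rewrites ((1 * (b * 1)) * 1) into (1 * ((b * 1) * 1)), now ((- (1 * ((b * 1) * 1))) * (1 * 1))
step 6: mul_one (→) rewrites (1 * 1) into 1, now ((- (1 * ((b * 1) * 1))) * 1)
step 7: mul_one (→) rewrites (b * 1) into b, now ((- (1 * (b * 1))) * 1)
step 8: mul_one (→) rewrites (b * 1) into b, now ((- (1 * b)) * 1)
step 9: mul_one (→) rewrites ((- (1 * b)) * 1) into (- (1 * b))
step 10: mul_comm (→) rewrites (1 * b) into (b * 1), now (- (b * 1))
step 11: mul_one (→) rewrites (b * 1) into b, reaching cost 5 (bound 5)

(- b)   [cost 5]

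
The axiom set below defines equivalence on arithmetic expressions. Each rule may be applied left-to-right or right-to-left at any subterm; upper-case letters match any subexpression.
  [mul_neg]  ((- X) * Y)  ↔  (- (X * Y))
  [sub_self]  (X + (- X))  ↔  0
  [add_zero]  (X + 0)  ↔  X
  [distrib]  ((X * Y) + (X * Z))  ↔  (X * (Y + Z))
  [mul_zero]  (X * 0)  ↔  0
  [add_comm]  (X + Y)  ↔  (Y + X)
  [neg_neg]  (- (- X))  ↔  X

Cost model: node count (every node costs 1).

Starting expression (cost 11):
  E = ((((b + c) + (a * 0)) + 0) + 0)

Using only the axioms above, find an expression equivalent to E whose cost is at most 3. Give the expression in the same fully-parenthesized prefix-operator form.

(1) ((((b + c) + (a * 0)) + 0) + 0)  =[add_zero →]=  (((b + c) + (a * 0)) + 0)
(2) (a * 0)  =[mul_zero →]=  0    ⊢ (((b + c) + 0) + 0)
(3) (((b + c) + 0) + 0)  =[add_zero →]=  ((b + c) + 0)
(4) ((b + c) + 0)  =[add_zero →]=  (b + c)    ⊢ cost 3, within 3

(b + c)   [cost 3]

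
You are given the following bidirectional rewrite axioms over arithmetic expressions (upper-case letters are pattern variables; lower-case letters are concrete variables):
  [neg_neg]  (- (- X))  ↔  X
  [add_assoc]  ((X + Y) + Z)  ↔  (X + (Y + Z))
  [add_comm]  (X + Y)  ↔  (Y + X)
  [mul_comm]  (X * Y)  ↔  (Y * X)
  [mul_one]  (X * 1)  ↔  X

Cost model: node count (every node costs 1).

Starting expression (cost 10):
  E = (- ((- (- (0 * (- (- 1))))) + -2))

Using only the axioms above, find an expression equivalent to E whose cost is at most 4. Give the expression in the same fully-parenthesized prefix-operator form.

(- (0 + -2))   [cost 4]

1. [neg_neg →] (- (- (0 * (- (- 1)))))  →  (0 * (- (- 1)));  E = (- ((0 * (- (- 1))) + -2))
2. [neg_neg →] (- (- 1))  →  1;  E = (- ((0 * 1) + -2))
3. [mul_one →] (0 * 1)  →  0;  cost 4 ≤ 4, done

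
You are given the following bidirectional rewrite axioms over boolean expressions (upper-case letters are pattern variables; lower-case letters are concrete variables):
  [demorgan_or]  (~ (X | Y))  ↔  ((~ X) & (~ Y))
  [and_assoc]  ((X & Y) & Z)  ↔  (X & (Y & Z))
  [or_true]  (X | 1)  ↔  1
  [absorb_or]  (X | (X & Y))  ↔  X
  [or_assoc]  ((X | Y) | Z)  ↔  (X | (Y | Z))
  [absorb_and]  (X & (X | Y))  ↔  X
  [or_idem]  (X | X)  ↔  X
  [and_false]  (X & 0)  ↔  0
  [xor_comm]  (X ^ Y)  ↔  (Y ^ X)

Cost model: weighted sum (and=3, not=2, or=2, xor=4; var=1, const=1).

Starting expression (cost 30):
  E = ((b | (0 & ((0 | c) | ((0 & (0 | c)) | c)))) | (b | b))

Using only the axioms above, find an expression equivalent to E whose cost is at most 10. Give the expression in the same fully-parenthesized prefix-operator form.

((b | 0) | (b | b))   [cost 10]

(1) (0 & (0 | c))  =[absorb_and →]=  0    ⊢ ((b | (0 & ((0 | c) | (0 | c)))) | (b | b))
(2) ((0 | c) | (0 | c))  =[or_idem →]=  (0 | c)    ⊢ ((b | (0 & (0 | c))) | (b | b))
(3) (0 & (0 | c))  =[absorb_and →]=  0    ⊢ cost 10, within 10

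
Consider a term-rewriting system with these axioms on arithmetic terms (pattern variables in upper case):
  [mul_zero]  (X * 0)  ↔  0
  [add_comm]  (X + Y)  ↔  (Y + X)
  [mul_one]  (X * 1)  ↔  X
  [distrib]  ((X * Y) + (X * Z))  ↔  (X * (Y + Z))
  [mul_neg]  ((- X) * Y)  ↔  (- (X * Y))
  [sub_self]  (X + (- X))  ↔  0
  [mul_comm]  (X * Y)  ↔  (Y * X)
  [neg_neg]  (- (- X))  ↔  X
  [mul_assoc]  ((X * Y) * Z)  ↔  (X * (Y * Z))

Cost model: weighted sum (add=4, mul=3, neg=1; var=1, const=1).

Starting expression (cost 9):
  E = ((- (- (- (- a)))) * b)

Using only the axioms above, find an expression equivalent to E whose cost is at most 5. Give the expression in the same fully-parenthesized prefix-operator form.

1. [neg_neg →] (- (- (- a)))  →  (- a);  E = ((- (- a)) * b)
2. [mul_comm →] ((- (- a)) * b)  →  (b * (- (- a)))
3. [neg_neg →] (- (- a))  →  a;  cost 5 ≤ 5, done

(b * a)   [cost 5]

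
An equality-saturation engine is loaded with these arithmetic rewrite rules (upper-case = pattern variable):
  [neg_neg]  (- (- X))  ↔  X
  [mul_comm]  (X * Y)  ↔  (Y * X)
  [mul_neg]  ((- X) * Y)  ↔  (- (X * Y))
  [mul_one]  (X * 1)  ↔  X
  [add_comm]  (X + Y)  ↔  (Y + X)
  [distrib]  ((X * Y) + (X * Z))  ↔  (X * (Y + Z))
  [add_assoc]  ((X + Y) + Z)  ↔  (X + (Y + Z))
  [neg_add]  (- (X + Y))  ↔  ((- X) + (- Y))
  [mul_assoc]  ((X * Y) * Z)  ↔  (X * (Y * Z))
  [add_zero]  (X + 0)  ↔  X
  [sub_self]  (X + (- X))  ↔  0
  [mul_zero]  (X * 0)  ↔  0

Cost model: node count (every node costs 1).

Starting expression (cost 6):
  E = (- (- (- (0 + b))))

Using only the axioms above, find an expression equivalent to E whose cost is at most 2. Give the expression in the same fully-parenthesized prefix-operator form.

1. [add_comm →] (0 + b)  →  (b + 0);  E = (- (- (- (b + 0))))
2. [add_zero →] (b + 0)  →  b;  E = (- (- (- b)))
3. [neg_neg →] (- (- (- b)))  →  (- b);  cost 2 ≤ 2, done

(- b)   [cost 2]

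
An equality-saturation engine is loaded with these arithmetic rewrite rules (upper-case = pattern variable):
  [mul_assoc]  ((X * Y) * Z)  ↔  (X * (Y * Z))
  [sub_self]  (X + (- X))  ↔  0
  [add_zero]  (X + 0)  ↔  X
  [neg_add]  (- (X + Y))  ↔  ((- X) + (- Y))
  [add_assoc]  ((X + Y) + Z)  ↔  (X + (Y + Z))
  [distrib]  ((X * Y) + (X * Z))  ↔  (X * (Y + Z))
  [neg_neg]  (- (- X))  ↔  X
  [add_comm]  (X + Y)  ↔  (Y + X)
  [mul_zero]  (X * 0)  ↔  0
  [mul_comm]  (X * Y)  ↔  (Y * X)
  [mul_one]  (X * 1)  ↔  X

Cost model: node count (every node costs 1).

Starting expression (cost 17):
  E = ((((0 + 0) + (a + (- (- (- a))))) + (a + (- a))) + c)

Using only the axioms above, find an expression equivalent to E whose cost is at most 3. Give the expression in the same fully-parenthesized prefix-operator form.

(1) (- (- (- a)))  =[neg_neg →]=  (- a)    ⊢ ((((0 + 0) + (a + (- a))) + (a + (- a))) + c)
(2) (a + (- a))  =[sub_self →]=  0    ⊢ ((((0 + 0) + 0) + (a + (- a))) + c)
(3) (a + (- a))  =[sub_self →]=  0    ⊢ ((((0 + 0) + 0) + 0) + c)
(4) (((0 + 0) + 0) + 0)  =[add_zero →]=  ((0 + 0) + 0)    ⊢ (((0 + 0) + 0) + c)
(5) ((0 + 0) + 0)  =[add_zero →]=  (0 + 0)    ⊢ ((0 + 0) + c)
(6) (0 + 0)  =[add_zero →]=  0    ⊢ cost 3, within 3

(0 + c)   [cost 3]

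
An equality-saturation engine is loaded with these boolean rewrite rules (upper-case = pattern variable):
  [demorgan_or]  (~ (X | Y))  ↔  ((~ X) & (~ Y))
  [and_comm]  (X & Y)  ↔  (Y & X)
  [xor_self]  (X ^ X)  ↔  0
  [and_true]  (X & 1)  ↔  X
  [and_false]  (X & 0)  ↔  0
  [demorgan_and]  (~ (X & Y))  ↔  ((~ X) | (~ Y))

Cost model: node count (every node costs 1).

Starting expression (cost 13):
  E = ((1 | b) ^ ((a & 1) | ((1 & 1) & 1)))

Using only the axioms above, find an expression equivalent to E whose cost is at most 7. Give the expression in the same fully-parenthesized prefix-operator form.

((1 | b) ^ (a | 1))   [cost 7]

step 1: and_true (→) rewrites ((1 & 1) & 1) into (1 & 1), now ((1 | b) ^ ((a & 1) | (1 & 1)))
step 2: and_true (→) rewrites (1 & 1) into 1, now ((1 | b) ^ ((a & 1) | 1))
step 3: and_true (→) rewrites (a & 1) into a, reaching cost 7 (bound 7)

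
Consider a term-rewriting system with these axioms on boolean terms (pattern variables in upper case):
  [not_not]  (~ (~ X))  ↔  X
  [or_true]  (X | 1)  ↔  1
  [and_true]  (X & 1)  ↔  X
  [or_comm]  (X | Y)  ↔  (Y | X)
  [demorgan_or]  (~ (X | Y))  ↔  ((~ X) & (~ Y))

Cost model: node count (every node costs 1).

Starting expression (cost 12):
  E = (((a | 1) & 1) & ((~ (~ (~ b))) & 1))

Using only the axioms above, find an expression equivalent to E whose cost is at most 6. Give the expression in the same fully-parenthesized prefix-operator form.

step 1: and_true (→) rewrites ((a | 1) & 1) into (a | 1), now ((a | 1) & ((~ (~ (~ b))) & 1))
step 2: not_not (→) rewrites (~ (~ b)) into b, now ((a | 1) & ((~ b) & 1))
step 3: and_true (→) rewrites ((~ b) & 1) into (~ b), reaching cost 6 (bound 6)

((a | 1) & (~ b))   [cost 6]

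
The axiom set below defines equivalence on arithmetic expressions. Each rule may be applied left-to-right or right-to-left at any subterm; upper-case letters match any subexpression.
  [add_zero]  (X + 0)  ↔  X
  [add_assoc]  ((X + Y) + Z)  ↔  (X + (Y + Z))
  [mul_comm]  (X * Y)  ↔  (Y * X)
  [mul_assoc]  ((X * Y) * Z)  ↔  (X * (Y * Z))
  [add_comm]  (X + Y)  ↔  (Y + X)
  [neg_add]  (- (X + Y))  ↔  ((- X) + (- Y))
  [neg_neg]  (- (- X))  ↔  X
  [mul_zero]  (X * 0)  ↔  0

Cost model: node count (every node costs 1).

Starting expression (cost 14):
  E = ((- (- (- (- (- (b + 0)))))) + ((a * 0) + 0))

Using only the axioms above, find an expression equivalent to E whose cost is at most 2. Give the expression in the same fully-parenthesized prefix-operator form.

(- b)   [cost 2]

step 1: neg_neg (→) rewrites (- (- (- (b + 0)))) into (- (b + 0)), now ((- (- (- (b + 0)))) + ((a * 0) + 0))
step 2: mul_zero (→) rewrites (a * 0) into 0, now ((- (- (- (b + 0)))) + (0 + 0))
step 3: add_zero (→) rewrites (0 + 0) into 0, now ((- (- (- (b + 0)))) + 0)
step 4: add_zero (→) rewrites ((- (- (- (b + 0)))) + 0) into (- (- (- (b + 0))))
step 5: neg_neg (→) rewrites (- (- (b + 0))) into (b + 0), now (- (b + 0))
step 6: add_zero (→) rewrites (b + 0) into b, reaching cost 2 (bound 2)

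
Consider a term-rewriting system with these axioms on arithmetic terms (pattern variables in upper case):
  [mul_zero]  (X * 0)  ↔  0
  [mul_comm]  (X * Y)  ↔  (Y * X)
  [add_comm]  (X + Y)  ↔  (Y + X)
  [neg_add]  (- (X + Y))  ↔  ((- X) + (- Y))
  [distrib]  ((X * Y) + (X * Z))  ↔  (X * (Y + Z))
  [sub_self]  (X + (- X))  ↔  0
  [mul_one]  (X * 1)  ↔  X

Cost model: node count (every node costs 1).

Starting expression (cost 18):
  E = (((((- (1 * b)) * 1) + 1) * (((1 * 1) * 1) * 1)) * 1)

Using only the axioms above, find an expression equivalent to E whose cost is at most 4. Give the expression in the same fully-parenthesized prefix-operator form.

((- b) + 1)   [cost 4]

(1) ((- (1 * b)) * 1)  =[mul_one →]=  (- (1 * b))    ⊢ ((((- (1 * b)) + 1) * (((1 * 1) * 1) * 1)) * 1)
(2) ((1 * 1) * 1)  =[mul_one →]=  (1 * 1)    ⊢ ((((- (1 * b)) + 1) * ((1 * 1) * 1)) * 1)
(3) (1 * b)  =[mul_comm →]=  (b * 1)    ⊢ ((((- (b * 1)) + 1) * ((1 * 1) * 1)) * 1)
(4) ((- (b * 1)) + 1)  =[add_comm →]=  (1 + (- (b * 1)))    ⊢ (((1 + (- (b * 1))) * ((1 * 1) * 1)) * 1)
(5) ((1 * 1) * 1)  =[mul_one →]=  (1 * 1)    ⊢ (((1 + (- (b * 1))) * (1 * 1)) * 1)
(6) (1 * 1)  =[mul_one →]=  1    ⊢ (((1 + (- (b * 1))) * 1) * 1)
(7) (b * 1)  =[mul_one →]=  b    ⊢ (((1 + (- b)) * 1) * 1)
(8) (((1 + (- b)) * 1) * 1)  =[mul_one →]=  ((1 + (- b)) * 1)
(9) (1 + (- b))  =[add_comm →]=  ((- b) + 1)    ⊢ (((- b) + 1) * 1)
(10) (((- b) + 1) * 1)  =[mul_one →]=  ((- b) + 1)    ⊢ cost 4, within 4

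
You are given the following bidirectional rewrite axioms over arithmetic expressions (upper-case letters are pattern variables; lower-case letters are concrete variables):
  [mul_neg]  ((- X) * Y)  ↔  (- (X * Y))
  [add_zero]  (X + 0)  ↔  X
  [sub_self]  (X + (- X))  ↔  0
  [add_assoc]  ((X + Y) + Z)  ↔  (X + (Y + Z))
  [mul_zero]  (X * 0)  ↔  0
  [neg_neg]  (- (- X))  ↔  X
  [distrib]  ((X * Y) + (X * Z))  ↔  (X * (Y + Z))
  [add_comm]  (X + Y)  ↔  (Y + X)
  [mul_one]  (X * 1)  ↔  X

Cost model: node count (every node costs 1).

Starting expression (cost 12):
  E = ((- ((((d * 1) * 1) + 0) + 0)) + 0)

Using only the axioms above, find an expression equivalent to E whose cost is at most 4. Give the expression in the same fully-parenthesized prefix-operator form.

1. [mul_one →] ((d * 1) * 1)  →  (d * 1);  E = ((- (((d * 1) + 0) + 0)) + 0)
2. [add_zero →] (((d * 1) + 0) + 0)  →  ((d * 1) + 0);  E = ((- ((d * 1) + 0)) + 0)
3. [add_zero →] ((- ((d * 1) + 0)) + 0)  →  (- ((d * 1) + 0))
4. [mul_one →] (d * 1)  →  d;  cost 4 ≤ 4, done

(- (d + 0))   [cost 4]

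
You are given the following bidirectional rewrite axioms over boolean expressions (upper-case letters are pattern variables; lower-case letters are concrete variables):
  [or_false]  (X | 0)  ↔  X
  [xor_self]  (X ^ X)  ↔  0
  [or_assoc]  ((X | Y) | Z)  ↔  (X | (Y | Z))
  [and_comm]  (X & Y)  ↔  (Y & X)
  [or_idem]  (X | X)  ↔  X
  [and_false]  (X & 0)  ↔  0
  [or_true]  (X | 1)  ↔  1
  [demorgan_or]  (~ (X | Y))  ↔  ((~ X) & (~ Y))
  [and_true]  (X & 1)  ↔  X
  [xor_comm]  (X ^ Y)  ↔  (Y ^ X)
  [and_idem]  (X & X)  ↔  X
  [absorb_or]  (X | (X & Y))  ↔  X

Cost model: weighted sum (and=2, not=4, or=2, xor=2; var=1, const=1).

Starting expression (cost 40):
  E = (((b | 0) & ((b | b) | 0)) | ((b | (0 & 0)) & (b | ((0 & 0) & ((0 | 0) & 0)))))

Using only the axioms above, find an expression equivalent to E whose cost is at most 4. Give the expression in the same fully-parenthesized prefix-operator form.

step 1: or_false (→) rewrites (0 | 0) into 0, now (((b | 0) & ((b | b) | 0)) | ((b | (0 & 0)) & (b | ((0 & 0) & (0 & 0)))))
step 2: and_idem (→) rewrites ((0 & 0) & (0 & 0)) into (0 & 0), now (((b | 0) & ((b | b) | 0)) | ((b | (0 & 0)) & (b | (0 & 0))))
step 3: or_idem (→) rewrites (b | b) into b, now (((b | 0) & (b | 0)) | ((b | (0 & 0)) & (b | (0 & 0))))
step 4: and_idem (→) rewrites ((b | 0) & (b | 0)) into (b | 0), now ((b | 0) | ((b | (0 & 0)) & (b | (0 & 0))))
step 5: or_false (→) rewrites (b | 0) into b, now (b | ((b | (0 & 0)) & (b | (0 & 0))))
step 6: and_idem (→) rewrites ((b | (0 & 0)) & (b | (0 & 0))) into (b | (0 & 0)), now (b | (b | (0 & 0)))
step 7: and_idem (→) rewrites (0 & 0) into 0, now (b | (b | 0))
step 8: or_false (→) rewrites (b | 0) into b, reaching cost 4 (bound 4)

(b | b)   [cost 4]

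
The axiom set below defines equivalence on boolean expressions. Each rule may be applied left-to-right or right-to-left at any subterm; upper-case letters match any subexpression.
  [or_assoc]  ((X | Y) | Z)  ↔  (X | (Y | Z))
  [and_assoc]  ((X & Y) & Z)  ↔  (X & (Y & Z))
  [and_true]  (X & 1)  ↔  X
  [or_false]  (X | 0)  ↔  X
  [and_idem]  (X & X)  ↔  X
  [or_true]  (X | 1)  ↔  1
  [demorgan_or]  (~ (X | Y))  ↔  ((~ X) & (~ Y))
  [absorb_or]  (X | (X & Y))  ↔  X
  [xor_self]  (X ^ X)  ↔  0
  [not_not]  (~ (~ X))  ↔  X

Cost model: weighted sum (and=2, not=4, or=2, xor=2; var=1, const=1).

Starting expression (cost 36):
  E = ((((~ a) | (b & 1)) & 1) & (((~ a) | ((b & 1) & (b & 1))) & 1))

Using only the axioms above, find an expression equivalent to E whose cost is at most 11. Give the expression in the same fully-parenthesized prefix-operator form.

((~ a) | (b & 1))   [cost 11]

(1) ((b & 1) & (b & 1))  =[and_idem →]=  (b & 1)    ⊢ ((((~ a) | (b & 1)) & 1) & (((~ a) | (b & 1)) & 1))
(2) ((((~ a) | (b & 1)) & 1) & (((~ a) | (b & 1)) & 1))  =[and_idem →]=  (((~ a) | (b & 1)) & 1)
(3) (((~ a) | (b & 1)) & 1)  =[and_true →]=  ((~ a) | (b & 1))    ⊢ cost 11, within 11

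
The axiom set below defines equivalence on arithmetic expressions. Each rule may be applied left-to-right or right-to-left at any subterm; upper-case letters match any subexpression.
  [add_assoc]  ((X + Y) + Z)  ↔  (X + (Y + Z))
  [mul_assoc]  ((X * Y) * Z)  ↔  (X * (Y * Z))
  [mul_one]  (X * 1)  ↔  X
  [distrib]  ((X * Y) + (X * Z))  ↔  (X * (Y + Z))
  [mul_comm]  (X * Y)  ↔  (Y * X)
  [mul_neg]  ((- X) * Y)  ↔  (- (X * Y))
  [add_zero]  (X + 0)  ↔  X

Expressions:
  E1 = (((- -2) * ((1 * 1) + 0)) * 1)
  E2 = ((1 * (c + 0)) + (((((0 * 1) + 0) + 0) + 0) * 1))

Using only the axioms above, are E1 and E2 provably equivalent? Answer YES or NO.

NO

The axioms are sound identities: if E1 ↔* E2 then E1 and E2 evaluate identically under any assignment.
Under c=0: E1 evaluates to 2, E2 to 0. Distinct ⇒ no rewrite sequence connects them.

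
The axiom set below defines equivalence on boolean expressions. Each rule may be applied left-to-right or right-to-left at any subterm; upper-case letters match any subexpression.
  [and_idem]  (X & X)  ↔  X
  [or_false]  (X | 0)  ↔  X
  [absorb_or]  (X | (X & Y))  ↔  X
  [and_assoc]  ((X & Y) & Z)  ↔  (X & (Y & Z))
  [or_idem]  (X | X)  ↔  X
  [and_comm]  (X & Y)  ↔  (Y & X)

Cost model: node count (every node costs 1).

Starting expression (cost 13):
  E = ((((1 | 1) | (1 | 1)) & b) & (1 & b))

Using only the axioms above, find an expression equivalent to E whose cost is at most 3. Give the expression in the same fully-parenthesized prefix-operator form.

(1 & b)   [cost 3]

1. [or_idem →] ((1 | 1) | (1 | 1))  →  (1 | 1);  E = (((1 | 1) & b) & (1 & b))
2. [or_idem →] (1 | 1)  →  1;  E = ((1 & b) & (1 & b))
3. [and_idem →] ((1 & b) & (1 & b))  →  (1 & b);  cost 3 ≤ 3, done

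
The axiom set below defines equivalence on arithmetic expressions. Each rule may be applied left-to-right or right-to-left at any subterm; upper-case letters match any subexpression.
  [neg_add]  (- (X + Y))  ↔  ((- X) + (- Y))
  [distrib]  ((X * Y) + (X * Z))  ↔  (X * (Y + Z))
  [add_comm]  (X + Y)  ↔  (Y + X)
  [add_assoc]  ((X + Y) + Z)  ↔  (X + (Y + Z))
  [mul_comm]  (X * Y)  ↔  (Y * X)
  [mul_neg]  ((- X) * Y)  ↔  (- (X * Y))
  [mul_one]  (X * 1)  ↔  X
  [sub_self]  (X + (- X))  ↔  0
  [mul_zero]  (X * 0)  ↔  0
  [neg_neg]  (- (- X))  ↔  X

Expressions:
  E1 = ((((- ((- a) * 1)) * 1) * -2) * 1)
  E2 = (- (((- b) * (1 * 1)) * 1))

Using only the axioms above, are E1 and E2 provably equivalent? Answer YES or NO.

All listed rules preserve value, hence provable equivalence implies equal values everywhere; look for a separating assignment.
a=0, b=1 gives E1 ↦ 0, E2 ↦ 1; values differ ⇒ not provably equivalent.

NO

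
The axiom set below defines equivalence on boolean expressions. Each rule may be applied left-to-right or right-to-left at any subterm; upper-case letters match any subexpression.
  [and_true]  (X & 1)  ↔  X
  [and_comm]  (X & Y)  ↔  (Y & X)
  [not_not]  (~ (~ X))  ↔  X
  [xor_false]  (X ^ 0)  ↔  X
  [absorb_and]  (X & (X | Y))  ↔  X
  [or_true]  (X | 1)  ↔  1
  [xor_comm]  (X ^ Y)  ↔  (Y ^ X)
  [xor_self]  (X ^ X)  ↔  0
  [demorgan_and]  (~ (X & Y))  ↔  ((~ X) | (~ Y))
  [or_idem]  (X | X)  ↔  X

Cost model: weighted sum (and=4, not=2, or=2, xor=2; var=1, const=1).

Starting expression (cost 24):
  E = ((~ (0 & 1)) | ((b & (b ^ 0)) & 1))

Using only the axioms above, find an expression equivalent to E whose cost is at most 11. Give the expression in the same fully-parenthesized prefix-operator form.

1. [xor_false →] (b ^ 0)  →  b;  E = ((~ (0 & 1)) | ((b & b) & 1))
2. [and_true →] ((b & b) & 1)  →  (b & b);  E = ((~ (0 & 1)) | (b & b))
3. [and_true →] (0 & 1)  →  0;  cost 11 ≤ 11, done

((~ 0) | (b & b))   [cost 11]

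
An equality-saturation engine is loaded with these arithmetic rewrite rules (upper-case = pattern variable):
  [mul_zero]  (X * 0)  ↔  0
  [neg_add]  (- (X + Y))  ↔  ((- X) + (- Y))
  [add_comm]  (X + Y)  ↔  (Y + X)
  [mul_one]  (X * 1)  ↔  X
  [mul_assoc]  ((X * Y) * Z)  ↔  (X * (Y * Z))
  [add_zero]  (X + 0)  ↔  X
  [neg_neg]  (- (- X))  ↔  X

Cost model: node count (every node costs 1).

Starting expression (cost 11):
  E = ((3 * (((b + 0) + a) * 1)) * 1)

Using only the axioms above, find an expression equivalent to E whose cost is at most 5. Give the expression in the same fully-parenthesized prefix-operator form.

step 1: mul_one (→) rewrites ((3 * (((b + 0) + a) * 1)) * 1) into (3 * (((b + 0) + a) * 1))
step 2: add_zero (→) rewrites (b + 0) into b, now (3 * ((b + a) * 1))
step 3: mul_one (→) rewrites ((b + a) * 1) into (b + a), reaching cost 5 (bound 5)

(3 * (b + a))   [cost 5]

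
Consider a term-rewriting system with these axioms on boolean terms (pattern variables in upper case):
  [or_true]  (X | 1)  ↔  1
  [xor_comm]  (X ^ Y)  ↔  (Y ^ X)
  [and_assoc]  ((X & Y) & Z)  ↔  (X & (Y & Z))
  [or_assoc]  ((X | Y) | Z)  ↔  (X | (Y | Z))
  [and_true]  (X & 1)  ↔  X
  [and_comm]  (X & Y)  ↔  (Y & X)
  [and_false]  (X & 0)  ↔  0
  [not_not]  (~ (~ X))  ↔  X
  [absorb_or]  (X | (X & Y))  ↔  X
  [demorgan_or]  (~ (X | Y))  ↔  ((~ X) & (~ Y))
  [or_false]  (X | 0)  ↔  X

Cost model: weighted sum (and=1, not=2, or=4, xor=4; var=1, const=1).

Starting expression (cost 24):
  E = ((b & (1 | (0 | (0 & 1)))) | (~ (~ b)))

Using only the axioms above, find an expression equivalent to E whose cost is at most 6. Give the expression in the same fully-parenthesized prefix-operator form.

(b | b)   [cost 6]

(1) (0 | (0 & 1))  =[absorb_or →]=  0    ⊢ ((b & (1 | 0)) | (~ (~ b)))
(2) (~ (~ b))  =[not_not →]=  b    ⊢ ((b & (1 | 0)) | b)
(3) (1 | 0)  =[or_false →]=  1    ⊢ ((b & 1) | b)
(4) (b & 1)  =[and_true →]=  b    ⊢ cost 6, within 6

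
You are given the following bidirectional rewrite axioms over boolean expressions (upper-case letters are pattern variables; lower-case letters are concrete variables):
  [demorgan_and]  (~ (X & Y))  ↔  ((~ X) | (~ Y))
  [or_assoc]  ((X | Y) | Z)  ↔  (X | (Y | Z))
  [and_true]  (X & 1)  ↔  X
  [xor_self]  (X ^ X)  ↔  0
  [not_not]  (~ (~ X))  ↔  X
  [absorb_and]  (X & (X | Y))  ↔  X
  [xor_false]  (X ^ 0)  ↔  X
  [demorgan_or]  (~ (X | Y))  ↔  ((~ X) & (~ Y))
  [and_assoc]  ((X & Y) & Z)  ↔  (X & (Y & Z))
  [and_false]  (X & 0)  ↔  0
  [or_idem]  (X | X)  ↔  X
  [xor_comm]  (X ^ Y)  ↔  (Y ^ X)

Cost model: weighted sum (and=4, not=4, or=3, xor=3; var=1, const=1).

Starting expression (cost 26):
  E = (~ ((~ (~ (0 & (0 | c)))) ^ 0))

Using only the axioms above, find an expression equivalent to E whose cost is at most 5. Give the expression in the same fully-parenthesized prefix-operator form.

(1) ((~ (~ (0 & (0 | c)))) ^ 0)  =[xor_false →]=  (~ (~ (0 & (0 | c))))    ⊢ (~ (~ (~ (0 & (0 | c)))))
(2) (0 & (0 | c))  =[absorb_and →]=  0    ⊢ (~ (~ (~ 0)))
(3) (~ (~ 0))  =[not_not →]=  0    ⊢ cost 5, within 5

(~ 0)   [cost 5]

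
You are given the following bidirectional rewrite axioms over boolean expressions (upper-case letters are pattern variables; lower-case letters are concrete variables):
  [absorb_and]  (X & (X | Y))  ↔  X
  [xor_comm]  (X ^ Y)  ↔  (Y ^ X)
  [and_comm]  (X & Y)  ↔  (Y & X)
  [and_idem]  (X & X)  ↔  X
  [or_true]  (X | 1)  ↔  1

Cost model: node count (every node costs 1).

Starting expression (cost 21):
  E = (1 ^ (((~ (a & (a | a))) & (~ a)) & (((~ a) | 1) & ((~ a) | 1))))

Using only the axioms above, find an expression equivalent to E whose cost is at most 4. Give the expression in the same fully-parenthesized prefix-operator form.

step 1: absorb_and (→) rewrites (a & (a | a)) into a, now (1 ^ (((~ a) & (~ a)) & (((~ a) | 1) & ((~ a) | 1))))
step 2: and_idem (→) rewrites ((~ a) & (~ a)) into (~ a), now (1 ^ ((~ a) & (((~ a) | 1) & ((~ a) | 1))))
step 3: and_idem (→) rewrites (((~ a) | 1) & ((~ a) | 1)) into ((~ a) | 1), now (1 ^ ((~ a) & ((~ a) | 1)))
step 4: absorb_and (→) rewrites ((~ a) & ((~ a) | 1)) into (~ a), reaching cost 4 (bound 4)

(1 ^ (~ a))   [cost 4]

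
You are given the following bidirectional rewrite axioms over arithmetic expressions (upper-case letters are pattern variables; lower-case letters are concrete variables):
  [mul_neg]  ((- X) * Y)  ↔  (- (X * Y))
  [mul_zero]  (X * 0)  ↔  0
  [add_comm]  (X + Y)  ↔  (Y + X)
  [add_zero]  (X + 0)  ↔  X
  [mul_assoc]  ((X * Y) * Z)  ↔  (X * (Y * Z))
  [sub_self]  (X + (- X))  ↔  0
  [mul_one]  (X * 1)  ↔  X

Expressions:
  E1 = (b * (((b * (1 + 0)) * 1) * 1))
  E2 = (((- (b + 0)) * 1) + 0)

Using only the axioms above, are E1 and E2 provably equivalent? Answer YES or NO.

NO

All listed rules preserve value, hence provable equivalence implies equal values everywhere; look for a separating assignment.
b=1 gives E1 ↦ 1, E2 ↦ -1; values differ ⇒ not provably equivalent.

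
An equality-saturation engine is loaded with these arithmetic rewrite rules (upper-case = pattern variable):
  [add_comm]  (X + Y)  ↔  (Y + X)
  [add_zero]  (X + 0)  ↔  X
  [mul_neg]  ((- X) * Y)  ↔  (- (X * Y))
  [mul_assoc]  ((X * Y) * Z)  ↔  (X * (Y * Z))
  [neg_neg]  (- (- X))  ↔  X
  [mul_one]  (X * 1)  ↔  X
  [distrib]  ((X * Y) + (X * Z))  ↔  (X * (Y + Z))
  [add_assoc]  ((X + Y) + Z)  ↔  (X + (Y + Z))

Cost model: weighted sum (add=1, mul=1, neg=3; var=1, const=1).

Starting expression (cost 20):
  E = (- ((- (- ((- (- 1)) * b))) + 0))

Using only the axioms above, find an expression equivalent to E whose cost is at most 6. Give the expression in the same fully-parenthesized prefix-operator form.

(- (1 * b))   [cost 6]

(1) ((- (- ((- (- 1)) * b))) + 0)  =[add_zero →]=  (- (- ((- (- 1)) * b)))    ⊢ (- (- (- ((- (- 1)) * b))))
(2) (- (- (- ((- (- 1)) * b))))  =[neg_neg →]=  (- ((- (- 1)) * b))
(3) (- (- 1))  =[neg_neg →]=  1    ⊢ cost 6, within 6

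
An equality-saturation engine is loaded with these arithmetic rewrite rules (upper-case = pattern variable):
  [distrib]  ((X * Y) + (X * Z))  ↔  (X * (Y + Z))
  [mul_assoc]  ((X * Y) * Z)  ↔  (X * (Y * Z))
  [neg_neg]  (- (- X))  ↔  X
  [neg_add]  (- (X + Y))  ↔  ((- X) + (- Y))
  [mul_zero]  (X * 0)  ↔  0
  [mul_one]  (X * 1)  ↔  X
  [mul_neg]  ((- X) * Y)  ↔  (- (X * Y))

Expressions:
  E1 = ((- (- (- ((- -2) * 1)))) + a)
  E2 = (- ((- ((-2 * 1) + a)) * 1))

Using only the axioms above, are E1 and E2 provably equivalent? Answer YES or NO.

YES

(1) ((- -2) * 1)  =[mul_one →]=  (- -2)    ⊢ ((- (- (- (- -2)))) + a)
(2) (- (- -2))  =[neg_neg →]=  -2    ⊢ ((- (- -2)) + a)
(3) (- (- -2))  =[neg_neg →]=  -2    ⊢ (-2 + a)
(4) -2  =[mul_one ←]=  (-2 * 1)    ⊢ ((-2 * 1) + a)
(5) ((-2 * 1) + a)  =[neg_neg ←]=  (- (- ((-2 * 1) + a)))
(6) (- ((-2 * 1) + a))  =[mul_one ←]=  ((- ((-2 * 1) + a)) * 1)    ⊢ E2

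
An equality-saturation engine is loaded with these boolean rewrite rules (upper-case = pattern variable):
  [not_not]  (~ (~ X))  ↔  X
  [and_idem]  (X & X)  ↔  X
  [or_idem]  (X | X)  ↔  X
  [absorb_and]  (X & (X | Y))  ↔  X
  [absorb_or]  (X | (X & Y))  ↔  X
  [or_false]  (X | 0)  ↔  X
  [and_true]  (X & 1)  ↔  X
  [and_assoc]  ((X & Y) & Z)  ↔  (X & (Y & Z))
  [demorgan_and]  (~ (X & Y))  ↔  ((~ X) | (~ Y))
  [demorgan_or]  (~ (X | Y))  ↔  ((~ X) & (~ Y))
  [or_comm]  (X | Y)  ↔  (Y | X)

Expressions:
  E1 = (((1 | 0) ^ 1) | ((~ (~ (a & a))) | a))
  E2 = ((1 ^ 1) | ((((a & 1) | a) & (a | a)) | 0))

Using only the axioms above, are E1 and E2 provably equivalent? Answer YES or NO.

YES

step 1: and_idem (→) rewrites (a & a) into a, now (((1 | 0) ^ 1) | ((~ (~ a)) | a))
step 2: or_false (→) rewrites (1 | 0) into 1, now ((1 ^ 1) | ((~ (~ a)) | a))
step 3: not_not (→) rewrites (~ (~ a)) into a, now ((1 ^ 1) | (a | a))
step 4: and_idem (←) rewrites (a | a) into ((a | a) & (a | a)), now ((1 ^ 1) | ((a | a) & (a | a)))
step 5: or_false (←) rewrites ((a | a) & (a | a)) into (((a | a) & (a | a)) | 0), now ((1 ^ 1) | (((a | a) & (a | a)) | 0))
step 6: and_true (←) rewrites a into (a & 1), which is E2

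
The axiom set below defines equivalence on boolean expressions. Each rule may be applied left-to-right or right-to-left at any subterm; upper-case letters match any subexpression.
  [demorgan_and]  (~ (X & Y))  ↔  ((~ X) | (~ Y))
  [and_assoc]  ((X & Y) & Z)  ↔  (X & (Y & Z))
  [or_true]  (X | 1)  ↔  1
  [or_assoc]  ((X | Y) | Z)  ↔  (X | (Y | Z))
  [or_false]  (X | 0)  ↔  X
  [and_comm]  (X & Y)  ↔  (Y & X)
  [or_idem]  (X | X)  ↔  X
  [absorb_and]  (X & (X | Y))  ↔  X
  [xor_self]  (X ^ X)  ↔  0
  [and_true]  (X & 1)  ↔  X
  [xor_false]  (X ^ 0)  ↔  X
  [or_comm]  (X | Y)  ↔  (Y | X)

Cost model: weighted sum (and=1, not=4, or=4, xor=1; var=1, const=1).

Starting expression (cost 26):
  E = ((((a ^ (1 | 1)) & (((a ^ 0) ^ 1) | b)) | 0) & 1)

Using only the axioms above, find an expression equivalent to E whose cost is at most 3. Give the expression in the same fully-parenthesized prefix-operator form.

1. [or_false →] (((a ^ (1 | 1)) & (((a ^ 0) ^ 1) | b)) | 0)  →  ((a ^ (1 | 1)) & (((a ^ 0) ^ 1) | b));  E = (((a ^ (1 | 1)) & (((a ^ 0) ^ 1) | b)) & 1)
2. [and_true →] (((a ^ (1 | 1)) & (((a ^ 0) ^ 1) | b)) & 1)  →  ((a ^ (1 | 1)) & (((a ^ 0) ^ 1) | b))
3. [xor_false →] (a ^ 0)  →  a;  E = ((a ^ (1 | 1)) & ((a ^ 1) | b))
4. [or_idem →] (1 | 1)  →  1;  E = ((a ^ 1) & ((a ^ 1) | b))
5. [absorb_and →] ((a ^ 1) & ((a ^ 1) | b))  →  (a ^ 1);  cost 3 ≤ 3, done

(a ^ 1)   [cost 3]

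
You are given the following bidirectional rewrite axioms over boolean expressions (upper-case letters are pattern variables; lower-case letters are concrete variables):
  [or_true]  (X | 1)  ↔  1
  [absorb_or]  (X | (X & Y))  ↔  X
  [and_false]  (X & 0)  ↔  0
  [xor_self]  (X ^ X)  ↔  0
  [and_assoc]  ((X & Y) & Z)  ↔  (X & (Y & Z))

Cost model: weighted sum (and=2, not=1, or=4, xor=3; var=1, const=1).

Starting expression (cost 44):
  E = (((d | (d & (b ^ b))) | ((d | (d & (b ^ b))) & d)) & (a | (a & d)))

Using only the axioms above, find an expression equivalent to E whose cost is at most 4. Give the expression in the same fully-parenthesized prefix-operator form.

(d & a)   [cost 4]

(1) ((d | (d & (b ^ b))) | ((d | (d & (b ^ b))) & d))  =[absorb_or →]=  (d | (d & (b ^ b)))    ⊢ ((d | (d & (b ^ b))) & (a | (a & d)))
(2) (a | (a & d))  =[absorb_or →]=  a    ⊢ ((d | (d & (b ^ b))) & a)
(3) (b ^ b)  =[xor_self →]=  0    ⊢ ((d | (d & 0)) & a)
(4) (d | (d & 0))  =[absorb_or →]=  d    ⊢ cost 4, within 4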